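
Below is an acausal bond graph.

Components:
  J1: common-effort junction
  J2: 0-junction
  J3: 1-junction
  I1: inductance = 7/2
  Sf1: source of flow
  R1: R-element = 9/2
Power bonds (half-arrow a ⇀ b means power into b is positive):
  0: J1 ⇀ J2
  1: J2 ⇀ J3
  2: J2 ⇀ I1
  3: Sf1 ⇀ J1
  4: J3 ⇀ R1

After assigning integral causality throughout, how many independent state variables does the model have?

1  (I1 all integral)

bond 3 stroke→Sf1  (Sf1 (Sf) sets flow on bond)
bond 0 stroke→J1  (J1: last free bond brings effort in)
bond 2 stroke→I1  (I1 integral (f out))
bond 1 stroke→J2  (only one effort-in slot at J2)
bond 4 stroke→J3  (J3: bond 1 brought flow, rest push out)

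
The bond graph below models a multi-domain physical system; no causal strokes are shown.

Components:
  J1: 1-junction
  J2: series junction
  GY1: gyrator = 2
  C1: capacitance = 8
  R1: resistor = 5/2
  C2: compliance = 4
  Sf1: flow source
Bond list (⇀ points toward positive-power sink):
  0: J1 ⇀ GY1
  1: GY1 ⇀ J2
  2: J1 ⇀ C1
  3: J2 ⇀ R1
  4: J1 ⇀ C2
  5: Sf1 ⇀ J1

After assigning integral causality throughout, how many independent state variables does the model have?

b5 stroke→Sf1  (Sf1: flow source, stroke at near end)
b0 stroke→J1  (J1: bond 5 brought flow, rest push out)
b2 stroke→J1  (J1: bond 5 brought flow, rest push out)
b4 stroke→J1  (J1: bond 5 brought flow, rest push out)
b1 stroke→J2  (GY GY1: same side as bond 0)
b3 stroke→R1  (J2 needs exactly one f-in)

2  (C1, C2 all integral)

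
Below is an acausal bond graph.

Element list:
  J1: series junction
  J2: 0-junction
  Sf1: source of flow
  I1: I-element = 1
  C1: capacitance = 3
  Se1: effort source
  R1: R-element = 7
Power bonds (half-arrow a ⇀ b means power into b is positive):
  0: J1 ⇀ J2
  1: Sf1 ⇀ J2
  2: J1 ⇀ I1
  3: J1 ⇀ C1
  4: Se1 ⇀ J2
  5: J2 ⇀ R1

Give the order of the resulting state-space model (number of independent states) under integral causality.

#1 stroke at Sf1  (Sf1 (Sf) sets flow on bond)
#4 stroke at J2  (source Se1 imposes e)
#0 stroke at J1  (common-e at J2 fixed by 4)
#5 stroke at R1  (common-e at J2 fixed by 4)
#2 stroke at I1  (prefer integral on I1)
#3 stroke at J1  (1-jn J1 has f-setter on 2)

2  (C1, I1 all integral)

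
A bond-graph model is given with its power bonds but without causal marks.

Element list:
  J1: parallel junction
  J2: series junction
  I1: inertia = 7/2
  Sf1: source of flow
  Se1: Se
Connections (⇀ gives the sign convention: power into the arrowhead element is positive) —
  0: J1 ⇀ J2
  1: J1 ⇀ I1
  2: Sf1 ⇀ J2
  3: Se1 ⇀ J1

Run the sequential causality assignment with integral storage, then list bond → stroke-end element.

β2 |Sf1  (source Sf1 imposes f)
β3 |J1  (Se1 (Se) sets effort on bond)
β0 |J2  (J1: bond 3 brought effort, rest push out)
β1 |I1  (0-jn J1 has e-setter on 3)

b0 →J2
b1 →I1
b2 →Sf1
b3 →J1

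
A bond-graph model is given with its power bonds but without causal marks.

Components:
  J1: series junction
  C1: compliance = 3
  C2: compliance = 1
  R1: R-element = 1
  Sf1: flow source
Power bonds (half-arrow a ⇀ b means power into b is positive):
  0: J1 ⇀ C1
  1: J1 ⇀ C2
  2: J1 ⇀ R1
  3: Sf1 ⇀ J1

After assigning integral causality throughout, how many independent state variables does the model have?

2  (C1, C2 all integral)

b3 stroke→Sf1  (Sf1: flow source, stroke at near end)
b0 stroke→J1  (common-f at J1 fixed by 3)
b1 stroke→J1  (common-f at J1 fixed by 3)
b2 stroke→J1  (J1: bond 3 brought flow, rest push out)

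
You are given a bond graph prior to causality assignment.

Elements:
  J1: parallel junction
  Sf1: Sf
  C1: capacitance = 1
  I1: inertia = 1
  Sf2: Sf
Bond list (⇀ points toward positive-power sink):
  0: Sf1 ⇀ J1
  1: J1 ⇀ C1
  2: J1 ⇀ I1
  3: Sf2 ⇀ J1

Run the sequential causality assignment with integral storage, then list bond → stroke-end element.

b0 |Sf1
b1 |J1
b2 |I1
b3 |Sf2

bond 0 →Sf1  (Sf1 fixes flow; stroke at Sf1)
bond 3 →Sf2  (Sf2: flow source, stroke at near end)
bond 1 →J1  (C1: C, integral causality)
bond 2 →I1  (J1: bond 1 brought effort, rest push out)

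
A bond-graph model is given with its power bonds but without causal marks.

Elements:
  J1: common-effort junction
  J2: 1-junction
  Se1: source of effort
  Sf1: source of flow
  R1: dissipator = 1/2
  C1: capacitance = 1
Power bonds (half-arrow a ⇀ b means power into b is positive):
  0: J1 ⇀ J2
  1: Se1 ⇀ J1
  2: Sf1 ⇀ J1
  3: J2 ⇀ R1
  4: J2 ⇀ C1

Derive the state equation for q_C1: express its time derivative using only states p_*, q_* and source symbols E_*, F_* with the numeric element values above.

dq_C1/dt = 2*E_Se1 - 2*q_C1

β1 stroke at J1  (source Se1 imposes e)
β2 stroke at Sf1  (source Sf1 imposes f)
β0 stroke at J2  (common-e at J1 fixed by 1)
β4 stroke at J2  (prefer integral on C1)
β3 stroke at R1  (only one flow-in slot at J2)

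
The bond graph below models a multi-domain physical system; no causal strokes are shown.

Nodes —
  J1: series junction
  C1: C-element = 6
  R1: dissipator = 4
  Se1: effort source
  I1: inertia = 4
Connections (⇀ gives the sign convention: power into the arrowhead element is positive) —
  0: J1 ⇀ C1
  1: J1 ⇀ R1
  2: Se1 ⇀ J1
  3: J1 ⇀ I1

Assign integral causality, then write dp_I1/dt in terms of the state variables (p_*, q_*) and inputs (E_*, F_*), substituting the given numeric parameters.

bond 2 →J1  (source Se1 imposes e)
bond 0 →J1  (C1: C, integral causality)
bond 3 →I1  (I1: I, integral causality)
bond 1 →J1  (1-jn J1 has f-setter on 3)

dp_I1/dt = E_Se1 - p_I1 - q_C1/6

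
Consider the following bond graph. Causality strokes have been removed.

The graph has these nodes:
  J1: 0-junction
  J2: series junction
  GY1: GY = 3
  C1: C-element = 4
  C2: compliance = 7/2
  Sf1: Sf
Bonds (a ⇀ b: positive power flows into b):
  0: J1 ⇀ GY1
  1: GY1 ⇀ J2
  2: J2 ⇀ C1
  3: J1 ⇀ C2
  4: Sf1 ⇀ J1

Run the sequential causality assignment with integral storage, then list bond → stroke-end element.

#0 stroke→GY1
#1 stroke→GY1
#2 stroke→J2
#3 stroke→J1
#4 stroke→Sf1

b4 |Sf1  (Sf1 (Sf) sets flow on bond)
b2 |J2  (C1 outputs effort q/C1)
b1 |GY1  (only one flow-in slot at J2)
b0 |GY1  (GY1 both-in/both-out from 1)
b3 |J1  (J1: last free bond brings effort in)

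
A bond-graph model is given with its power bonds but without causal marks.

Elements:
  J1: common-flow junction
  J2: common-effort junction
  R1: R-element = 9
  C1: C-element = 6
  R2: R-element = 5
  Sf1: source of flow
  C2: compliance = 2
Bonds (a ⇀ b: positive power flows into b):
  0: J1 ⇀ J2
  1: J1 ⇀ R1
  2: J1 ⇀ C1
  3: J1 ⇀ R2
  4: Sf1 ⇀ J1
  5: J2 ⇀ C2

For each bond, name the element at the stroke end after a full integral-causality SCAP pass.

bond 4 |Sf1  (Sf1: flow source, stroke at near end)
bond 0 |J1  (common-f at J1 fixed by 4)
bond 1 |J1  (1-jn J1 has f-setter on 4)
bond 2 |J1  (J1: bond 4 brought flow, rest push out)
bond 3 |J1  (common-f at J1 fixed by 4)
bond 5 |J2  (closing 0-jn rule on J2)

β0 |J1
β1 |J1
β2 |J1
β3 |J1
β4 |Sf1
β5 |J2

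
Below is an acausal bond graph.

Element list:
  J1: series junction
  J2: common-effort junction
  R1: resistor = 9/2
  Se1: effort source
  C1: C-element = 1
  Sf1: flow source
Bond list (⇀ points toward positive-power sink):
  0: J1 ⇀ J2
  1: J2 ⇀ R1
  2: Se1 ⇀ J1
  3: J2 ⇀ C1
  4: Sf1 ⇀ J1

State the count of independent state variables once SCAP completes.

1  (C1 all integral)

#2 stroke→J1  (Se1 (Se) sets effort on bond)
#4 stroke→Sf1  (Sf1: flow source, stroke at near end)
#0 stroke→J1  (J1 flow already set via bond 4)
#3 stroke→J2  (C1: C, integral causality)
#1 stroke→R1  (J2: bond 3 brought effort, rest push out)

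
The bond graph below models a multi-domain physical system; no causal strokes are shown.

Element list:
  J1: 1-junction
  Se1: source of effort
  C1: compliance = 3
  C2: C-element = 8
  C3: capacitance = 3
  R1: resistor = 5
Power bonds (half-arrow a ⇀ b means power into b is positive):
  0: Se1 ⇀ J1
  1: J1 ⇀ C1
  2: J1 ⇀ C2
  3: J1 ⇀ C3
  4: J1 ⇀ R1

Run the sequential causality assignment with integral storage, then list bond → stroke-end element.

#0 →J1
#1 →J1
#2 →J1
#3 →J1
#4 →R1

β0 →J1  (Se1 fixes effort; stroke away)
β1 →J1  (C1 outputs effort q/C1)
β2 →J1  (prefer integral on C2)
β3 →J1  (prefer integral on C3)
β4 →R1  (closing 1-jn rule on J1)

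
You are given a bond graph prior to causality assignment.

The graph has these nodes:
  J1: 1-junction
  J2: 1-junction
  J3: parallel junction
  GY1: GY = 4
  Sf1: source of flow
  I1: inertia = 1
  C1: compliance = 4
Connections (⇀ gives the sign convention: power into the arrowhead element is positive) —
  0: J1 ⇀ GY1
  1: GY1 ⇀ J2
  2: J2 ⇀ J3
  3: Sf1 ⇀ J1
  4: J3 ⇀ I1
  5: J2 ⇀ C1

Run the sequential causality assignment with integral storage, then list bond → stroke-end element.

β3 →Sf1  (Sf1 fixes flow; stroke at Sf1)
β0 →J1  (J1: bond 3 brought flow, rest push out)
β1 →J2  (through GY1, causality inverts; strokes same side of GY1)
β4 →I1  (I1 integral (f out))
β2 →J3  (only one effort-in slot at J3)
β5 →J2  (common-f at J2 fixed by 2)

β0 →J1
β1 →J2
β2 →J3
β3 →Sf1
β4 →I1
β5 →J2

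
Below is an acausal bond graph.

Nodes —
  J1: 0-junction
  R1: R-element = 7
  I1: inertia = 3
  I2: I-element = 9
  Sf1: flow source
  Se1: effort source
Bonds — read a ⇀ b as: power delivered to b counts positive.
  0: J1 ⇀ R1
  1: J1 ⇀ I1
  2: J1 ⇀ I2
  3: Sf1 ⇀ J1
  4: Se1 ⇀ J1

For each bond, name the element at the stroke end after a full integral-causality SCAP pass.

β0 →R1
β1 →I1
β2 →I2
β3 →Sf1
β4 →J1

β3 |Sf1  (Sf1 (Sf) sets flow on bond)
β4 |J1  (source Se1 imposes e)
β0 |R1  (0-jn J1 has e-setter on 4)
β1 |I1  (J1: bond 4 brought effort, rest push out)
β2 |I2  (common-e at J1 fixed by 4)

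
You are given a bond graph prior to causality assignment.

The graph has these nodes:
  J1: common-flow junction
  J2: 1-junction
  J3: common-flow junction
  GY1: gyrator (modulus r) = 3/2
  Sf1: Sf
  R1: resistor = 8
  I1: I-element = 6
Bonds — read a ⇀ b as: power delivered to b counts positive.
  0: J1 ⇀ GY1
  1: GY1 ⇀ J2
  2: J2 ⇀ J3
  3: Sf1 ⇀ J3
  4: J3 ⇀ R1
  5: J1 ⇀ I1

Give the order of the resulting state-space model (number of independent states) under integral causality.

1  (I1 all integral)

#3 →Sf1  (Sf1 fixes flow; stroke at Sf1)
#2 →J3  (J3 flow already set via bond 3)
#4 →J3  (J3 flow already set via bond 3)
#1 →J2  (J2: bond 2 brought flow, rest push out)
#0 →J1  (GY1: gyrator matches bond 1)
#5 →I1  (J1 needs exactly one f-in)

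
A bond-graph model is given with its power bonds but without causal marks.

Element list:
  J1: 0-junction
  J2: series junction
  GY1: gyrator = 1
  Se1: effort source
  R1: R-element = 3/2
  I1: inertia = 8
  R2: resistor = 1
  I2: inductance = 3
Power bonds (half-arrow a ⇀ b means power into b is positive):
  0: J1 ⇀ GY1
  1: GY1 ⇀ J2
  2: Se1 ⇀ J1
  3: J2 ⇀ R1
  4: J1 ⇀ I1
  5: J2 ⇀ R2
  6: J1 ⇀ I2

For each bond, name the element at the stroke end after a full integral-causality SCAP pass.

β0 stroke→GY1
β1 stroke→GY1
β2 stroke→J1
β3 stroke→J2
β4 stroke→I1
β5 stroke→J2
β6 stroke→I2

bond 2 →J1  (source Se1 imposes e)
bond 0 →GY1  (J1 effort already set via bond 2)
bond 4 →I1  (J1 effort already set via bond 2)
bond 6 →I2  (0-jn J1 has e-setter on 2)
bond 1 →GY1  (GY1: gyrator matches bond 0)
bond 3 →J2  (J2: bond 1 brought flow, rest push out)
bond 5 →J2  (J2 flow already set via bond 1)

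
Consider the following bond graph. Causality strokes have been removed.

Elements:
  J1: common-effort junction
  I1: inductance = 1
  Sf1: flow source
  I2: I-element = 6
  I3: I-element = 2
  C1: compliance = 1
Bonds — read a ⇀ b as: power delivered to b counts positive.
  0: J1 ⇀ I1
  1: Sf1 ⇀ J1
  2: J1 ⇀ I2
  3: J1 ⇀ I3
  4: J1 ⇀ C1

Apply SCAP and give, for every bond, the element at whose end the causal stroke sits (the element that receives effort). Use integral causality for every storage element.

b0 stroke→I1
b1 stroke→Sf1
b2 stroke→I2
b3 stroke→I3
b4 stroke→J1

bond 1 stroke→Sf1  (Sf1 (Sf) sets flow on bond)
bond 0 stroke→I1  (I1 integral (f out))
bond 2 stroke→I2  (I2 outputs flow p/I2)
bond 3 stroke→I3  (I3 outputs flow p/I3)
bond 4 stroke→J1  (J1 needs exactly one e-in)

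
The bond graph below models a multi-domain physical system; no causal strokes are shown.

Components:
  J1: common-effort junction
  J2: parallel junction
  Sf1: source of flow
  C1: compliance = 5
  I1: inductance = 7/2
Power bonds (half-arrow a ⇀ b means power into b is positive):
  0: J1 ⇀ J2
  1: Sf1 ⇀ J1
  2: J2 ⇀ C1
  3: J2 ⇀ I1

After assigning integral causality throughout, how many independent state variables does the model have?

b1 |Sf1  (Sf1 (Sf) sets flow on bond)
b0 |J1  (closing 0-jn rule on J1)
b2 |J2  (C1 outputs effort q/C1)
b3 |I1  (0-jn J2 has e-setter on 2)

2  (C1, I1 all integral)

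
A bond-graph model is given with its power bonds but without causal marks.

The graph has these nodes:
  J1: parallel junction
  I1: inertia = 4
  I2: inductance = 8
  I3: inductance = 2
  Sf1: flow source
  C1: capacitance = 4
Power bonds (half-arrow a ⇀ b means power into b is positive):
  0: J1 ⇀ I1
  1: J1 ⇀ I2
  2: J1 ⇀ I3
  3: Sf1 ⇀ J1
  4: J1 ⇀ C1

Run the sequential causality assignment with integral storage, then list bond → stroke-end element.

bond 3 |Sf1  (Sf1 fixes flow; stroke at Sf1)
bond 0 |I1  (I1 outputs flow p/I1)
bond 1 |I2  (I2 outputs flow p/I2)
bond 2 |I3  (I3: I, integral causality)
bond 4 |J1  (J1 needs exactly one e-in)

b0 |I1
b1 |I2
b2 |I3
b3 |Sf1
b4 |J1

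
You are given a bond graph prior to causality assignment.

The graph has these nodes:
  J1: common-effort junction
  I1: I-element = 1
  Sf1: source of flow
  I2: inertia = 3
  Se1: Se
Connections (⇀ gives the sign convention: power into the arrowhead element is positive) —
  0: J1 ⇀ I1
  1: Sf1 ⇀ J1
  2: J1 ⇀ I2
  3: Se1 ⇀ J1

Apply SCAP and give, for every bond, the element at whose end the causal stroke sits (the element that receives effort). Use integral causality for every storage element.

b1 →Sf1  (Sf1 (Sf) sets flow on bond)
b3 →J1  (Se1 (Se) sets effort on bond)
b0 →I1  (common-e at J1 fixed by 3)
b2 →I2  (0-jn J1 has e-setter on 3)

β0 |I1
β1 |Sf1
β2 |I2
β3 |J1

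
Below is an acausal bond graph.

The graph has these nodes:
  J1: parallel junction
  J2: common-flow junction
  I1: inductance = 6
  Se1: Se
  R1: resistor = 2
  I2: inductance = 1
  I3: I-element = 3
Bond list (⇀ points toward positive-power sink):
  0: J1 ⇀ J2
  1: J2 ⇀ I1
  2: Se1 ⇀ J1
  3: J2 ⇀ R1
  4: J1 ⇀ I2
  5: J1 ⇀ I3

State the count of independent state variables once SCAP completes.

bond 2 |J1  (Se1: effort source, stroke at far end)
bond 0 |J2  (0-jn J1 has e-setter on 2)
bond 4 |I2  (0-jn J1 has e-setter on 2)
bond 5 |I3  (J1 effort already set via bond 2)
bond 1 |I1  (I1 outputs flow p/I1)
bond 3 |J2  (J2: bond 1 brought flow, rest push out)

3  (I1, I2, I3 all integral)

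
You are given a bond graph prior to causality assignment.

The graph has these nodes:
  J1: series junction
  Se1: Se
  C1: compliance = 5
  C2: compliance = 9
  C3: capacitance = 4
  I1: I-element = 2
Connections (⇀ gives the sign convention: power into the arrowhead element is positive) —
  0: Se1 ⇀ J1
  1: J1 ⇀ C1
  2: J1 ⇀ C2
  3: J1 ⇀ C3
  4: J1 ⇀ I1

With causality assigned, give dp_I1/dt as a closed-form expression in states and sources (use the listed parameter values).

b0 stroke at J1  (Se1 fixes effort; stroke away)
b1 stroke at J1  (C1 integral (e out))
b2 stroke at J1  (prefer integral on C2)
b3 stroke at J1  (prefer integral on C3)
b4 stroke at I1  (J1: last free bond brings flow in)

dp_I1/dt = E_Se1 - q_C1/5 - q_C2/9 - q_C3/4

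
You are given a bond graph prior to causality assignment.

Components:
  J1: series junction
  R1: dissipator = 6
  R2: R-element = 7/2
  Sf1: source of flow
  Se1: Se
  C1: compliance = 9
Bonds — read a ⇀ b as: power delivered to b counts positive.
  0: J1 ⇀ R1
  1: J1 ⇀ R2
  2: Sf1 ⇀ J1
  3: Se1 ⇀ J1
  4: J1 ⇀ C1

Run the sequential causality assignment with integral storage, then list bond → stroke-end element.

β2 |Sf1  (Sf1 fixes flow; stroke at Sf1)
β3 |J1  (Se1 (Se) sets effort on bond)
β0 |J1  (J1 flow already set via bond 2)
β1 |J1  (J1: bond 2 brought flow, rest push out)
β4 |J1  (J1 flow already set via bond 2)

#0 stroke at J1
#1 stroke at J1
#2 stroke at Sf1
#3 stroke at J1
#4 stroke at J1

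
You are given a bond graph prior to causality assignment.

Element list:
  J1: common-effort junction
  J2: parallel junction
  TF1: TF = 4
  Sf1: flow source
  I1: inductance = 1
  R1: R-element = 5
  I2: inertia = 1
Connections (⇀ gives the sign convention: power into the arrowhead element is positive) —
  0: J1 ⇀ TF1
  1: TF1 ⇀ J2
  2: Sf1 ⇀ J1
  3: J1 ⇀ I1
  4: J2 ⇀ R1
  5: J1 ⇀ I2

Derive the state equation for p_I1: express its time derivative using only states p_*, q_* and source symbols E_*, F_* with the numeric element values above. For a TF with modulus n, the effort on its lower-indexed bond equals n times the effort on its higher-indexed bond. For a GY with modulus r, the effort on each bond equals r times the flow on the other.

#2 |Sf1  (source Sf1 imposes f)
#3 |I1  (I1: I, integral causality)
#5 |I2  (I2 integral (f out))
#0 |J1  (closing 0-jn rule on J1)
#1 |TF1  (TF1: transformer flips bond 0)
#4 |J2  (only one effort-in slot at J2)

dp_I1/dt = 80*F_Sf1 - 80*p_I1 - 80*p_I2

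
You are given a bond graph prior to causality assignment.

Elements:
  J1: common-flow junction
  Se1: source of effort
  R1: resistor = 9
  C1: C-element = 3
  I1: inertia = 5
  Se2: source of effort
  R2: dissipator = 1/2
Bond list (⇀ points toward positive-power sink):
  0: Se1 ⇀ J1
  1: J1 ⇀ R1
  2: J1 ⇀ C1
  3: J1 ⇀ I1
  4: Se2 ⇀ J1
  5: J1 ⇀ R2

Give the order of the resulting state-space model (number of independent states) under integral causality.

2  (C1, I1 all integral)

#0 |J1  (Se1 (Se) sets effort on bond)
#4 |J1  (source Se2 imposes e)
#2 |J1  (C1: C, integral causality)
#3 |I1  (I1 outputs flow p/I1)
#1 |J1  (1-jn J1 has f-setter on 3)
#5 |J1  (J1 flow already set via bond 3)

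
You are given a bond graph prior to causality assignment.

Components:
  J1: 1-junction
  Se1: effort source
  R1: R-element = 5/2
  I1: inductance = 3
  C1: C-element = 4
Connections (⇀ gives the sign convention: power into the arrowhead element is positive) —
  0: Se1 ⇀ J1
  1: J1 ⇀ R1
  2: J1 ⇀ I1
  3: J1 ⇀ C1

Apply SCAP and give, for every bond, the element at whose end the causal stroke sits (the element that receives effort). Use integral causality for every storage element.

#0 |J1
#1 |J1
#2 |I1
#3 |J1

β0 stroke→J1  (Se1: effort source, stroke at far end)
β2 stroke→I1  (I1 integral (f out))
β1 stroke→J1  (J1 flow already set via bond 2)
β3 stroke→J1  (1-jn J1 has f-setter on 2)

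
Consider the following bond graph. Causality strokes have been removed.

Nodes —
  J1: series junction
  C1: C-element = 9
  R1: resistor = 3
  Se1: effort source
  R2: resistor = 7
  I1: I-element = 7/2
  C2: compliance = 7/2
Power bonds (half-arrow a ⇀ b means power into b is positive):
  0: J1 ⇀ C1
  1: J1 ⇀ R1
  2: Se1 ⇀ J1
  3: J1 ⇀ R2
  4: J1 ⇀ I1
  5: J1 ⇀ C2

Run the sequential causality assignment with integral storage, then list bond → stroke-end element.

b2 stroke at J1  (Se1 fixes effort; stroke away)
b0 stroke at J1  (C1: C, integral causality)
b4 stroke at I1  (prefer integral on I1)
b1 stroke at J1  (common-f at J1 fixed by 4)
b3 stroke at J1  (common-f at J1 fixed by 4)
b5 stroke at J1  (J1 flow already set via bond 4)

β0 stroke→J1
β1 stroke→J1
β2 stroke→J1
β3 stroke→J1
β4 stroke→I1
β5 stroke→J1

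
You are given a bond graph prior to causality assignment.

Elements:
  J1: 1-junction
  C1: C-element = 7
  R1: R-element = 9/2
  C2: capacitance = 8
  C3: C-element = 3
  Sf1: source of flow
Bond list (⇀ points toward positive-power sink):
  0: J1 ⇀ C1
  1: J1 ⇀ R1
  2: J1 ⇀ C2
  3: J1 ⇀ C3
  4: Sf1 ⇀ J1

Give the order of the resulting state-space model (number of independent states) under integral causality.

3  (C1, C2, C3 all integral)

β4 →Sf1  (source Sf1 imposes f)
β0 →J1  (1-jn J1 has f-setter on 4)
β1 →J1  (common-f at J1 fixed by 4)
β2 →J1  (J1: bond 4 brought flow, rest push out)
β3 →J1  (common-f at J1 fixed by 4)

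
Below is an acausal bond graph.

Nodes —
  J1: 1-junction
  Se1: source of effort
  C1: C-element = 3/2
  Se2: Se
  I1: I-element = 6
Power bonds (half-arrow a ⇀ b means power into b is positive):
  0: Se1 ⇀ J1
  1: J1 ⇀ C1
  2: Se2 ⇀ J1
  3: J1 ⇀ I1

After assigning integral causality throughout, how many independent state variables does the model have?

β0 stroke at J1  (Se1 (Se) sets effort on bond)
β2 stroke at J1  (Se2 (Se) sets effort on bond)
β1 stroke at J1  (C1: C, integral causality)
β3 stroke at I1  (only one flow-in slot at J1)

2  (C1, I1 all integral)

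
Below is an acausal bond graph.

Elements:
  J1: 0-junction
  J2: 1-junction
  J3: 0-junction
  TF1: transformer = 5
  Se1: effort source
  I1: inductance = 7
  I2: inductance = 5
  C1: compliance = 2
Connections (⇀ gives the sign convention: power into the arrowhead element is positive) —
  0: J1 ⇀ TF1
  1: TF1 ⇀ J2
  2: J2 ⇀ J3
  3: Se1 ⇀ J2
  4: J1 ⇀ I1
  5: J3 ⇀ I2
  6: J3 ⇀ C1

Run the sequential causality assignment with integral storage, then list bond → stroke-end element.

bond 0 |J1
bond 1 |TF1
bond 2 |J2
bond 3 |J2
bond 4 |I1
bond 5 |I2
bond 6 |J3

b3 →J2  (Se1 fixes effort; stroke away)
b4 →I1  (prefer integral on I1)
b0 →J1  (closing 0-jn rule on J1)
b1 →TF1  (TF TF1: opposite of bond 0)
b2 →J2  (common-f at J2 fixed by 1)
b5 →I2  (prefer integral on I2)
b6 →J3  (only one effort-in slot at J3)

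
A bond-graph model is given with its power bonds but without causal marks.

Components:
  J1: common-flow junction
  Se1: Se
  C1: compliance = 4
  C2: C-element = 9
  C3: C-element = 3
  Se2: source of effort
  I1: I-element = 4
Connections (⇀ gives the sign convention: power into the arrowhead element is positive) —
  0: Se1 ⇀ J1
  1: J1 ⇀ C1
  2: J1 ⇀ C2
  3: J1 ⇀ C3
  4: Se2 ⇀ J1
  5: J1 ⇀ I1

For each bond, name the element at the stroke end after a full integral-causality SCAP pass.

bond 0 stroke at J1  (Se1 (Se) sets effort on bond)
bond 4 stroke at J1  (Se2 (Se) sets effort on bond)
bond 1 stroke at J1  (prefer integral on C1)
bond 2 stroke at J1  (C2 outputs effort q/C2)
bond 3 stroke at J1  (C3 integral (e out))
bond 5 stroke at I1  (J1 needs exactly one f-in)

b0 stroke→J1
b1 stroke→J1
b2 stroke→J1
b3 stroke→J1
b4 stroke→J1
b5 stroke→I1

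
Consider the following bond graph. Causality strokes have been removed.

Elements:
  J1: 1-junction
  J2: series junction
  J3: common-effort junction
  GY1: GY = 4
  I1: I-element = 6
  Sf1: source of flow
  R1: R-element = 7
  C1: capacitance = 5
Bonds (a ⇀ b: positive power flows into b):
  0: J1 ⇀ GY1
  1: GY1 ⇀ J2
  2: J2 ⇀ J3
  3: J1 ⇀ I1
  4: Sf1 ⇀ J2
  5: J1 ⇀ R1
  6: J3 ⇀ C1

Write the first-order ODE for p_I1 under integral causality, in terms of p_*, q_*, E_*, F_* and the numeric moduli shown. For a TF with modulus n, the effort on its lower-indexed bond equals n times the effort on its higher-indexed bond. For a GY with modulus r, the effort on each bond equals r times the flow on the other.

b4 →Sf1  (source Sf1 imposes f)
b1 →J2  (1-jn J2 has f-setter on 4)
b2 →J2  (1-jn J2 has f-setter on 4)
b6 →J3  (J3: last free bond brings effort in)
b0 →J1  (through GY1, causality inverts; strokes same side of GY1)
b3 →I1  (I1 integral (f out))
b5 →J1  (J1: bond 3 brought flow, rest push out)

dp_I1/dt = -4*F_Sf1 - 7*p_I1/6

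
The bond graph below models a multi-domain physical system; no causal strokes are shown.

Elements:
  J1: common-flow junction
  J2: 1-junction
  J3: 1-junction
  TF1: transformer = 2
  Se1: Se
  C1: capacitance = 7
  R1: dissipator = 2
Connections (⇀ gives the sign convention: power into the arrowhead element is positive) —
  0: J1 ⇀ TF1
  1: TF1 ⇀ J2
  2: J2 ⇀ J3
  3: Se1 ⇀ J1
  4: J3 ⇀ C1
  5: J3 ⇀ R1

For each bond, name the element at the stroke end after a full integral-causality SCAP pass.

#0 |TF1
#1 |J2
#2 |J3
#3 |J1
#4 |J3
#5 |R1

#3 →J1  (Se1: effort source, stroke at far end)
#0 →TF1  (only one flow-in slot at J1)
#1 →J2  (TF1 one-in-one-out from 0)
#2 →J3  (only one flow-in slot at J2)
#4 →J3  (C1: C, integral causality)
#5 →R1  (J3: last free bond brings flow in)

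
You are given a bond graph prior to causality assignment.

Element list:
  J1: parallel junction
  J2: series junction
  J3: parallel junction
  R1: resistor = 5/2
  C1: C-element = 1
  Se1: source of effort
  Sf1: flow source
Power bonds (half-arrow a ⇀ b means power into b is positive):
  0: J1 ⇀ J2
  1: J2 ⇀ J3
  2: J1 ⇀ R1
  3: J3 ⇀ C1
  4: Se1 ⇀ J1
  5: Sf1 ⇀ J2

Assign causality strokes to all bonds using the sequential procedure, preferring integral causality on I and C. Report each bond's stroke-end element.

β0 →J2
β1 →J2
β2 →R1
β3 →J3
β4 →J1
β5 →Sf1

#4 →J1  (Se1 (Se) sets effort on bond)
#5 →Sf1  (source Sf1 imposes f)
#0 →J2  (J1 effort already set via bond 4)
#2 →R1  (J1 effort already set via bond 4)
#1 →J2  (J2: bond 5 brought flow, rest push out)
#3 →J3  (closing 0-jn rule on J3)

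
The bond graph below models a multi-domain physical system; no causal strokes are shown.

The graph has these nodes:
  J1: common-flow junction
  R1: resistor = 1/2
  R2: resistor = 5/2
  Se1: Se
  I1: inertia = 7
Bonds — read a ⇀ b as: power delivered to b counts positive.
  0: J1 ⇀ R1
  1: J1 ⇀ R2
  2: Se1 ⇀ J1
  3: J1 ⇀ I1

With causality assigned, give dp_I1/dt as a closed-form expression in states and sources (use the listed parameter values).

dp_I1/dt = E_Se1 - 3*p_I1/7

bond 2 stroke→J1  (Se1 fixes effort; stroke away)
bond 3 stroke→I1  (I1 integral (f out))
bond 0 stroke→J1  (J1 flow already set via bond 3)
bond 1 stroke→J1  (1-jn J1 has f-setter on 3)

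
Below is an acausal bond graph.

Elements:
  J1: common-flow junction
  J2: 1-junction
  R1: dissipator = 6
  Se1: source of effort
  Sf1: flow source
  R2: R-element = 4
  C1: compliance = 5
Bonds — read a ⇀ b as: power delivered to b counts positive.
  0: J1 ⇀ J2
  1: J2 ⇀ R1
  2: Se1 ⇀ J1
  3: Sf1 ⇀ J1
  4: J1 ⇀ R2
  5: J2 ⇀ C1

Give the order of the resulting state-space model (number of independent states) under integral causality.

1  (C1 all integral)

bond 2 stroke at J1  (source Se1 imposes e)
bond 3 stroke at Sf1  (Sf1: flow source, stroke at near end)
bond 0 stroke at J1  (common-f at J1 fixed by 3)
bond 4 stroke at J1  (J1: bond 3 brought flow, rest push out)
bond 1 stroke at J2  (J2: bond 0 brought flow, rest push out)
bond 5 stroke at J2  (common-f at J2 fixed by 0)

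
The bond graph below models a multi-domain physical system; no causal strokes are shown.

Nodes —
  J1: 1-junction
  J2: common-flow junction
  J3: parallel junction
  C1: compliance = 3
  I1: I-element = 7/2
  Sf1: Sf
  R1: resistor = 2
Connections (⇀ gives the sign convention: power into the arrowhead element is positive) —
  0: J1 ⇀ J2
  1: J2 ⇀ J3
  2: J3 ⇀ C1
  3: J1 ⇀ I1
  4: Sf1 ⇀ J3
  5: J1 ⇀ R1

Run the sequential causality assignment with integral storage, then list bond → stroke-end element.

b4 →Sf1  (Sf1: flow source, stroke at near end)
b2 →J3  (C1 outputs effort q/C1)
b1 →J2  (common-e at J3 fixed by 2)
b0 →J1  (J2 needs exactly one f-in)
b3 →I1  (I1 integral (f out))
b5 →J1  (J1 flow already set via bond 3)

bond 0 stroke at J1
bond 1 stroke at J2
bond 2 stroke at J3
bond 3 stroke at I1
bond 4 stroke at Sf1
bond 5 stroke at J1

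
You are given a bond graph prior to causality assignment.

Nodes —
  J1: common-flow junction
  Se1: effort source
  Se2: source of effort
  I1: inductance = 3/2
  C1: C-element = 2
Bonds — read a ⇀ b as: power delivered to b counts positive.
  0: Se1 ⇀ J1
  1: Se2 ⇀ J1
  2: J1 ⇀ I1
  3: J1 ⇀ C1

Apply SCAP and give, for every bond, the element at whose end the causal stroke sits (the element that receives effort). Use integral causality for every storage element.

β0 →J1  (Se1 (Se) sets effort on bond)
β1 →J1  (Se2 fixes effort; stroke away)
β2 →I1  (I1: I, integral causality)
β3 →J1  (J1: bond 2 brought flow, rest push out)

b0 stroke at J1
b1 stroke at J1
b2 stroke at I1
b3 stroke at J1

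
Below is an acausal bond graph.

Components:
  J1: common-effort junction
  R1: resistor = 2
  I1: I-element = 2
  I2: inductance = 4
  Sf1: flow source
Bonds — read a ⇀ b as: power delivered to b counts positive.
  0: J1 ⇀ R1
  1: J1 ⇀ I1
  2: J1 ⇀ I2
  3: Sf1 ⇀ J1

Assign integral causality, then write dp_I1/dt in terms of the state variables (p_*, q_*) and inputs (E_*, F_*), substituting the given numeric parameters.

β3 |Sf1  (Sf1 (Sf) sets flow on bond)
β1 |I1  (I1: I, integral causality)
β2 |I2  (I2 outputs flow p/I2)
β0 |J1  (only one effort-in slot at J1)

dp_I1/dt = 2*F_Sf1 - p_I1 - p_I2/2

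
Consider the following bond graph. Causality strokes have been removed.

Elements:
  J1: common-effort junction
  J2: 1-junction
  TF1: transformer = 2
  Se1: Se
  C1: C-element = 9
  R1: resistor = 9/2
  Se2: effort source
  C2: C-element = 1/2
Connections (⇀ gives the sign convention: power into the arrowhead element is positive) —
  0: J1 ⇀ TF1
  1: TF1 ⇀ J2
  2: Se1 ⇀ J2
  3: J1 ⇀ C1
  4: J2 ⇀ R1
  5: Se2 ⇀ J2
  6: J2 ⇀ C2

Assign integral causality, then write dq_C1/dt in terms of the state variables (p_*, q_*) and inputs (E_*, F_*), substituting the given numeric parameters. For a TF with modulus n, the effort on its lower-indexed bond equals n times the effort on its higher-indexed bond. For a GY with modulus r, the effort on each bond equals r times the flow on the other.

dq_C1/dt = -E_Se1/9 - E_Se2/9 - q_C1/162 + 2*q_C2/9

#2 stroke→J2  (source Se1 imposes e)
#5 stroke→J2  (Se2 (Se) sets effort on bond)
#3 stroke→J1  (C1 integral (e out))
#0 stroke→TF1  (0-jn J1 has e-setter on 3)
#1 stroke→J2  (through TF1, causality passes straight; one stroke at TF1)
#6 stroke→J2  (C2 integral (e out))
#4 stroke→R1  (only one flow-in slot at J2)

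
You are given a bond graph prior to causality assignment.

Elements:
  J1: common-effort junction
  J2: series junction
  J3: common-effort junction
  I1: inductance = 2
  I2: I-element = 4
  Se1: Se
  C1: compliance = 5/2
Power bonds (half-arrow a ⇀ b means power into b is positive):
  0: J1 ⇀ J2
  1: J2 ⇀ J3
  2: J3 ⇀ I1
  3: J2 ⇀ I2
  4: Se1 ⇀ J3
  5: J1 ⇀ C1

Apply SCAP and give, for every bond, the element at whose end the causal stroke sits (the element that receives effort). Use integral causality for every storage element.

bond 4 stroke at J3  (Se1 fixes effort; stroke away)
bond 1 stroke at J2  (J3: bond 4 brought effort, rest push out)
bond 2 stroke at I1  (common-e at J3 fixed by 4)
bond 3 stroke at I2  (I2: I, integral causality)
bond 0 stroke at J2  (common-f at J2 fixed by 3)
bond 5 stroke at J1  (only one effort-in slot at J1)

bond 0 stroke at J2
bond 1 stroke at J2
bond 2 stroke at I1
bond 3 stroke at I2
bond 4 stroke at J3
bond 5 stroke at J1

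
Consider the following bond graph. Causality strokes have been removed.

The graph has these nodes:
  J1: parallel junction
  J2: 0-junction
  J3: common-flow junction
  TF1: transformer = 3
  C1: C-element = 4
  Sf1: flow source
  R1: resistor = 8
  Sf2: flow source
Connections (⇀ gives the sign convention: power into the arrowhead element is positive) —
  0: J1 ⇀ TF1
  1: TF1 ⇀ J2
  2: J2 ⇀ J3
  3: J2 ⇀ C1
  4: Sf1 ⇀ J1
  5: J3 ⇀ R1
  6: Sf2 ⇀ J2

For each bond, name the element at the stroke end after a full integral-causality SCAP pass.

bond 4 stroke at Sf1  (Sf1 (Sf) sets flow on bond)
bond 6 stroke at Sf2  (source Sf2 imposes f)
bond 0 stroke at J1  (closing 0-jn rule on J1)
bond 1 stroke at TF1  (TF1: transformer flips bond 0)
bond 3 stroke at J2  (C1 outputs effort q/C1)
bond 2 stroke at J3  (0-jn J2 has e-setter on 3)
bond 5 stroke at R1  (closing 1-jn rule on J3)

bond 0 stroke→J1
bond 1 stroke→TF1
bond 2 stroke→J3
bond 3 stroke→J2
bond 4 stroke→Sf1
bond 5 stroke→R1
bond 6 stroke→Sf2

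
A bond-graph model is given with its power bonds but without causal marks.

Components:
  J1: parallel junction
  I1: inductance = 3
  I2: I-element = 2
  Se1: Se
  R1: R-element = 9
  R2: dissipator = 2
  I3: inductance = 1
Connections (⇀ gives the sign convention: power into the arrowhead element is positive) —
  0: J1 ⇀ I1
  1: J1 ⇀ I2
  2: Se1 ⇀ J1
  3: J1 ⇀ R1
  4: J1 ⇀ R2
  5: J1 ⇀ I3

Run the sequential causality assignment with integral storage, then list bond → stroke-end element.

#0 |I1
#1 |I2
#2 |J1
#3 |R1
#4 |R2
#5 |I3

β2 |J1  (Se1 fixes effort; stroke away)
β0 |I1  (0-jn J1 has e-setter on 2)
β1 |I2  (0-jn J1 has e-setter on 2)
β3 |R1  (J1 effort already set via bond 2)
β4 |R2  (common-e at J1 fixed by 2)
β5 |I3  (J1 effort already set via bond 2)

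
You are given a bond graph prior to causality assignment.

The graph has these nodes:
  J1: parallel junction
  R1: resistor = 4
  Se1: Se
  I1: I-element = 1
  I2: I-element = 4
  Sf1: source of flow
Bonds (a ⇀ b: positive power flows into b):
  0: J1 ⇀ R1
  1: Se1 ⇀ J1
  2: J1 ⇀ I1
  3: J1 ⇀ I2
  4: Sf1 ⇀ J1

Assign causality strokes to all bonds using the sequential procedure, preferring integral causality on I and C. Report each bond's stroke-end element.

#0 stroke→R1
#1 stroke→J1
#2 stroke→I1
#3 stroke→I2
#4 stroke→Sf1

#1 →J1  (Se1: effort source, stroke at far end)
#4 →Sf1  (Sf1: flow source, stroke at near end)
#0 →R1  (J1: bond 1 brought effort, rest push out)
#2 →I1  (J1 effort already set via bond 1)
#3 →I2  (0-jn J1 has e-setter on 1)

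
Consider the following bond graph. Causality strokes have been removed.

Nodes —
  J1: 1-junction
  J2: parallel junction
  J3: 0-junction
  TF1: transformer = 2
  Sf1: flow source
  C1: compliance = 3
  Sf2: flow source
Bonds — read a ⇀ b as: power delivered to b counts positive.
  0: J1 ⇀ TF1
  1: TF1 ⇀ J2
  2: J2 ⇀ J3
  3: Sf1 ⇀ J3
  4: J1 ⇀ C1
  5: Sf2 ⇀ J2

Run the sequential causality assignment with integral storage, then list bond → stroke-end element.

b0 →TF1
b1 →J2
b2 →J3
b3 →Sf1
b4 →J1
b5 →Sf2

b3 stroke→Sf1  (Sf1: flow source, stroke at near end)
b5 stroke→Sf2  (Sf2: flow source, stroke at near end)
b2 stroke→J3  (J3: last free bond brings effort in)
b1 stroke→J2  (closing 0-jn rule on J2)
b0 stroke→TF1  (TF1 one-in-one-out from 1)
b4 stroke→J1  (J1: bond 0 brought flow, rest push out)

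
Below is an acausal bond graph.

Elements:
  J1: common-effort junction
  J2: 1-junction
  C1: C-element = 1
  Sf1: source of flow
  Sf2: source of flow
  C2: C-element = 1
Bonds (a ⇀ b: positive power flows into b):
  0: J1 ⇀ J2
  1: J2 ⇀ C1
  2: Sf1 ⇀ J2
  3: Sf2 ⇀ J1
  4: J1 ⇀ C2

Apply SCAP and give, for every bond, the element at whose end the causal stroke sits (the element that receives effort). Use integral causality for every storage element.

#2 |Sf1  (source Sf1 imposes f)
#3 |Sf2  (Sf2: flow source, stroke at near end)
#0 |J2  (common-f at J2 fixed by 2)
#1 |J2  (J2 flow already set via bond 2)
#4 |J1  (J1 needs exactly one e-in)

β0 →J2
β1 →J2
β2 →Sf1
β3 →Sf2
β4 →J1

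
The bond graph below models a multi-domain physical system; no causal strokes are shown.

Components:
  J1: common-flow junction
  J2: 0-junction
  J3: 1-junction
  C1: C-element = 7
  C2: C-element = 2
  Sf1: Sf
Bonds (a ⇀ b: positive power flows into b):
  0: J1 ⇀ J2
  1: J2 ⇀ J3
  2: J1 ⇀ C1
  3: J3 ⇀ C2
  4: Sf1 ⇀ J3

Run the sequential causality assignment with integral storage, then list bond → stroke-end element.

β0 stroke→J2
β1 stroke→J3
β2 stroke→J1
β3 stroke→J3
β4 stroke→Sf1

#4 stroke→Sf1  (Sf1: flow source, stroke at near end)
#1 stroke→J3  (J3 flow already set via bond 4)
#3 stroke→J3  (J3: bond 4 brought flow, rest push out)
#0 stroke→J2  (closing 0-jn rule on J2)
#2 stroke→J1  (J1 flow already set via bond 0)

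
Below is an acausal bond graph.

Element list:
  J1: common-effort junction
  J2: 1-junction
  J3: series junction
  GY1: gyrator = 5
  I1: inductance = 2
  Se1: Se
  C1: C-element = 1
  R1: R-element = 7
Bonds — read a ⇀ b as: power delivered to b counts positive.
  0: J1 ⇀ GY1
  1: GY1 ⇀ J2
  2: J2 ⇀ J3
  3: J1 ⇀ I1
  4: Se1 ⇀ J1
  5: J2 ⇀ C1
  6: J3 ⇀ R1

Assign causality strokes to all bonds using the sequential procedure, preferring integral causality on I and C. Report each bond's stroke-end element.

#4 →J1  (source Se1 imposes e)
#0 →GY1  (J1: bond 4 brought effort, rest push out)
#3 →I1  (common-e at J1 fixed by 4)
#1 →GY1  (through GY1, causality inverts; strokes same side of GY1)
#2 →J2  (J2 flow already set via bond 1)
#5 →J2  (1-jn J2 has f-setter on 1)
#6 →J3  (J3: bond 2 brought flow, rest push out)

#0 |GY1
#1 |GY1
#2 |J2
#3 |I1
#4 |J1
#5 |J2
#6 |J3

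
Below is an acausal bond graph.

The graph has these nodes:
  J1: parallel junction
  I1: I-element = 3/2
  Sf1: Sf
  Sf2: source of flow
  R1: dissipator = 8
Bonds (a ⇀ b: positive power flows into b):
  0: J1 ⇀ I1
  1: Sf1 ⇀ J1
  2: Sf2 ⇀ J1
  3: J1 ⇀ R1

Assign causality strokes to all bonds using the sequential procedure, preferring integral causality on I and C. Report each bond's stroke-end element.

#0 stroke→I1
#1 stroke→Sf1
#2 stroke→Sf2
#3 stroke→J1

bond 1 stroke→Sf1  (source Sf1 imposes f)
bond 2 stroke→Sf2  (source Sf2 imposes f)
bond 0 stroke→I1  (I1: I, integral causality)
bond 3 stroke→J1  (only one effort-in slot at J1)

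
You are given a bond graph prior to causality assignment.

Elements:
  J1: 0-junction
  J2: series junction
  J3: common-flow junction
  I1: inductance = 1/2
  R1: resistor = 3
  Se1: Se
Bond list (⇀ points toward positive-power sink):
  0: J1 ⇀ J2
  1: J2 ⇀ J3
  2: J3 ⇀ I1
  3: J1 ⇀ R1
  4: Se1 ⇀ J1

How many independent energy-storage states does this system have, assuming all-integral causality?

#4 →J1  (Se1: effort source, stroke at far end)
#0 →J2  (0-jn J1 has e-setter on 4)
#3 →R1  (J1: bond 4 brought effort, rest push out)
#1 →J3  (only one flow-in slot at J2)
#2 →I1  (J3: last free bond brings flow in)

1  (I1 all integral)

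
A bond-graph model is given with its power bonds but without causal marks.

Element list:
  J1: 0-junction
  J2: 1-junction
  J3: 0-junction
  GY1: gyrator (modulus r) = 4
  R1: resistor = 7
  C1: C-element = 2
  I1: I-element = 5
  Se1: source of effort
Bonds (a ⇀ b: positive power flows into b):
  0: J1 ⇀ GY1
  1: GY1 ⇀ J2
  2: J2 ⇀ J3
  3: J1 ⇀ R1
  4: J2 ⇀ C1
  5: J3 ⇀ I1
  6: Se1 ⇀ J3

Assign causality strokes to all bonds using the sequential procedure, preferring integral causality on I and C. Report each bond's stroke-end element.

β0 |GY1
β1 |GY1
β2 |J2
β3 |J1
β4 |J2
β5 |I1
β6 |J3

#6 |J3  (source Se1 imposes e)
#2 |J2  (J3: bond 6 brought effort, rest push out)
#5 |I1  (J3 effort already set via bond 6)
#4 |J2  (C1 outputs effort q/C1)
#1 |GY1  (J2: last free bond brings flow in)
#0 |GY1  (GY1: gyrator matches bond 1)
#3 |J1  (closing 0-jn rule on J1)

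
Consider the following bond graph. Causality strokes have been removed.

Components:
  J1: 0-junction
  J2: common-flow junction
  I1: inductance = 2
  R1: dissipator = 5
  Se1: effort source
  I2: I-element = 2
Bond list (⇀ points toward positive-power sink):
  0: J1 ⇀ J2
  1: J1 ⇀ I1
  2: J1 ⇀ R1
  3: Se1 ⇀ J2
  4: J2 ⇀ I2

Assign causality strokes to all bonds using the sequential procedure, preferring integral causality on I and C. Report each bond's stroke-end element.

b3 stroke→J2  (source Se1 imposes e)
b1 stroke→I1  (I1: I, integral causality)
b4 stroke→I2  (I2: I, integral causality)
b0 stroke→J2  (J2 flow already set via bond 4)
b2 stroke→J1  (only one effort-in slot at J1)

bond 0 stroke at J2
bond 1 stroke at I1
bond 2 stroke at J1
bond 3 stroke at J2
bond 4 stroke at I2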